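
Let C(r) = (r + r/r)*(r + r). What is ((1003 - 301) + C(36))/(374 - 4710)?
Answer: -1683/2168 ≈ -0.77629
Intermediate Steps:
C(r) = 2*r*(1 + r) (C(r) = (r + 1)*(2*r) = (1 + r)*(2*r) = 2*r*(1 + r))
((1003 - 301) + C(36))/(374 - 4710) = ((1003 - 301) + 2*36*(1 + 36))/(374 - 4710) = (702 + 2*36*37)/(-4336) = (702 + 2664)*(-1/4336) = 3366*(-1/4336) = -1683/2168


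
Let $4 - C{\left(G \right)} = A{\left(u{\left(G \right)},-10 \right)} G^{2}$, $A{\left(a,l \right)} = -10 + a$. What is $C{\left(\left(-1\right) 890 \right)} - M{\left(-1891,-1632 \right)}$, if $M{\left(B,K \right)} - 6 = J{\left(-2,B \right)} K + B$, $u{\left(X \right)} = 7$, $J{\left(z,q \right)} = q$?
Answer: $-707923$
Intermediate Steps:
$M{\left(B,K \right)} = 6 + B + B K$ ($M{\left(B,K \right)} = 6 + \left(B K + B\right) = 6 + \left(B + B K\right) = 6 + B + B K$)
$C{\left(G \right)} = 4 + 3 G^{2}$ ($C{\left(G \right)} = 4 - \left(-10 + 7\right) G^{2} = 4 - - 3 G^{2} = 4 + 3 G^{2}$)
$C{\left(\left(-1\right) 890 \right)} - M{\left(-1891,-1632 \right)} = \left(4 + 3 \left(\left(-1\right) 890\right)^{2}\right) - \left(6 - 1891 - -3086112\right) = \left(4 + 3 \left(-890\right)^{2}\right) - \left(6 - 1891 + 3086112\right) = \left(4 + 3 \cdot 792100\right) - 3084227 = \left(4 + 2376300\right) - 3084227 = 2376304 - 3084227 = -707923$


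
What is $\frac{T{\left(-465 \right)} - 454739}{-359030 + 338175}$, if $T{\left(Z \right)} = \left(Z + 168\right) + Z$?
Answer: $\frac{455501}{20855} \approx 21.841$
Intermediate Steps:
$T{\left(Z \right)} = 168 + 2 Z$ ($T{\left(Z \right)} = \left(168 + Z\right) + Z = 168 + 2 Z$)
$\frac{T{\left(-465 \right)} - 454739}{-359030 + 338175} = \frac{\left(168 + 2 \left(-465\right)\right) - 454739}{-359030 + 338175} = \frac{\left(168 - 930\right) - 454739}{-20855} = \left(-762 - 454739\right) \left(- \frac{1}{20855}\right) = \left(-455501\right) \left(- \frac{1}{20855}\right) = \frac{455501}{20855}$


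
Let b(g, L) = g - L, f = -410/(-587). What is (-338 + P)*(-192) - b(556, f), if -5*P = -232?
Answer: 162692622/2935 ≈ 55432.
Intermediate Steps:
P = 232/5 (P = -⅕*(-232) = 232/5 ≈ 46.400)
f = 410/587 (f = -410*(-1/587) = 410/587 ≈ 0.69847)
(-338 + P)*(-192) - b(556, f) = (-338 + 232/5)*(-192) - (556 - 1*410/587) = -1458/5*(-192) - (556 - 410/587) = 279936/5 - 1*325962/587 = 279936/5 - 325962/587 = 162692622/2935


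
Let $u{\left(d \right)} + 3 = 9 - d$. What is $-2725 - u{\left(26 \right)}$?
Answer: $-2705$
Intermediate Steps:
$u{\left(d \right)} = 6 - d$ ($u{\left(d \right)} = -3 - \left(-9 + d\right) = 6 - d$)
$-2725 - u{\left(26 \right)} = -2725 - \left(6 - 26\right) = -2725 - -20 = -2725 + 20 = -2705$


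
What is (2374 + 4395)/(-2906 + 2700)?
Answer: -6769/206 ≈ -32.859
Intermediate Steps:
(2374 + 4395)/(-2906 + 2700) = 6769/(-206) = 6769*(-1/206) = -6769/206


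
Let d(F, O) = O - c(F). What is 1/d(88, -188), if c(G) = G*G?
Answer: -1/7932 ≈ -0.00012607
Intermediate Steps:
c(G) = G²
d(F, O) = O - F²
1/d(88, -188) = 1/(-188 - 1*88²) = 1/(-188 - 1*7744) = 1/(-188 - 7744) = 1/(-7932) = -1/7932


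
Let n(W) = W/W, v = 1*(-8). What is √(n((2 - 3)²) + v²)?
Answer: √65 ≈ 8.0623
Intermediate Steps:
v = -8
n(W) = 1
√(n((2 - 3)²) + v²) = √(1 + (-8)²) = √(1 + 64) = √65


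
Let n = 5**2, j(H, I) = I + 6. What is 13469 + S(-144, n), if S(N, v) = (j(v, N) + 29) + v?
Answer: 13385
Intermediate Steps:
j(H, I) = 6 + I
n = 25
S(N, v) = 35 + N + v (S(N, v) = ((6 + N) + 29) + v = (35 + N) + v = 35 + N + v)
13469 + S(-144, n) = 13469 + (35 - 144 + 25) = 13469 - 84 = 13385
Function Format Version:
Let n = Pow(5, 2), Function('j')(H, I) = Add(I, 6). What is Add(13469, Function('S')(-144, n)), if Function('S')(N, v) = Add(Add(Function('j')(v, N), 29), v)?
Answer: 13385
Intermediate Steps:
Function('j')(H, I) = Add(6, I)
n = 25
Function('S')(N, v) = Add(35, N, v) (Function('S')(N, v) = Add(Add(Add(6, N), 29), v) = Add(Add(35, N), v) = Add(35, N, v))
Add(13469, Function('S')(-144, n)) = Add(13469, Add(35, -144, 25)) = Add(13469, -84) = 13385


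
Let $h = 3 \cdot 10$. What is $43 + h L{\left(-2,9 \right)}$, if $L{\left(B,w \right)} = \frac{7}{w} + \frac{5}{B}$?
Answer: $- \frac{26}{3} \approx -8.6667$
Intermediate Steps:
$L{\left(B,w \right)} = \frac{5}{B} + \frac{7}{w}$
$h = 30$
$43 + h L{\left(-2,9 \right)} = 43 + 30 \left(\frac{5}{-2} + \frac{7}{9}\right) = 43 + 30 \left(5 \left(- \frac{1}{2}\right) + 7 \cdot \frac{1}{9}\right) = 43 + 30 \left(- \frac{5}{2} + \frac{7}{9}\right) = 43 + 30 \left(- \frac{31}{18}\right) = 43 - \frac{155}{3} = - \frac{26}{3}$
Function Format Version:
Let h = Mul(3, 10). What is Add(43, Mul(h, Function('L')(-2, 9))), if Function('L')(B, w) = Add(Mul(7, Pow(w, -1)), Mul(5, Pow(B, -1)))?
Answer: Rational(-26, 3) ≈ -8.6667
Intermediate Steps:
Function('L')(B, w) = Add(Mul(5, Pow(B, -1)), Mul(7, Pow(w, -1)))
h = 30
Add(43, Mul(h, Function('L')(-2, 9))) = Add(43, Mul(30, Add(Mul(5, Pow(-2, -1)), Mul(7, Pow(9, -1))))) = Add(43, Mul(30, Add(Mul(5, Rational(-1, 2)), Mul(7, Rational(1, 9))))) = Add(43, Mul(30, Add(Rational(-5, 2), Rational(7, 9)))) = Add(43, Mul(30, Rational(-31, 18))) = Add(43, Rational(-155, 3)) = Rational(-26, 3)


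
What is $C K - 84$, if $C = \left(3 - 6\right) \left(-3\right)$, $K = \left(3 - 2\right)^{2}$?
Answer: $-75$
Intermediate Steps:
$K = 1$ ($K = 1^{2} = 1$)
$C = 9$ ($C = \left(-3\right) \left(-3\right) = 9$)
$C K - 84 = 9 \cdot 1 - 84 = 9 - 84 = -75$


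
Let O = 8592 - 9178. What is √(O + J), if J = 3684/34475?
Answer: I*√27853960414/6895 ≈ 24.205*I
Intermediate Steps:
J = 3684/34475 (J = 3684*(1/34475) = 3684/34475 ≈ 0.10686)
O = -586
√(O + J) = √(-586 + 3684/34475) = √(-20198666/34475) = I*√27853960414/6895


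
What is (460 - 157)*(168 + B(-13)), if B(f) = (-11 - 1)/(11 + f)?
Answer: 52722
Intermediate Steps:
B(f) = -12/(11 + f)
(460 - 157)*(168 + B(-13)) = (460 - 157)*(168 - 12/(11 - 13)) = 303*(168 - 12/(-2)) = 303*(168 - 12*(-1/2)) = 303*(168 + 6) = 303*174 = 52722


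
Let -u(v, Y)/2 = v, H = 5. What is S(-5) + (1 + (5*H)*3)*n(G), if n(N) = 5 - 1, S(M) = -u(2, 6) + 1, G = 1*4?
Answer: 309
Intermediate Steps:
u(v, Y) = -2*v
G = 4
S(M) = 5 (S(M) = -(-2)*2 + 1 = -1*(-4) + 1 = 4 + 1 = 5)
n(N) = 4
S(-5) + (1 + (5*H)*3)*n(G) = 5 + (1 + (5*5)*3)*4 = 5 + (1 + 25*3)*4 = 5 + (1 + 75)*4 = 5 + 76*4 = 5 + 304 = 309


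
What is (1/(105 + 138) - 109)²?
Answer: 701508196/59049 ≈ 11880.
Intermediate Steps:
(1/(105 + 138) - 109)² = (1/243 - 109)² = (-26486/243)² = 701508196/59049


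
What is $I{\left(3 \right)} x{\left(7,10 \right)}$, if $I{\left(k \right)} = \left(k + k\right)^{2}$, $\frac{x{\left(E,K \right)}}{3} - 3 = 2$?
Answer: $540$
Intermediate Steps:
$x{\left(E,K \right)} = 15$ ($x{\left(E,K \right)} = 9 + 3 \cdot 2 = 9 + 6 = 15$)
$I{\left(k \right)} = 4 k^{2}$ ($I{\left(k \right)} = \left(2 k\right)^{2} = 4 k^{2}$)
$I{\left(3 \right)} x{\left(7,10 \right)} = 4 \cdot 3^{2} \cdot 15 = 4 \cdot 9 \cdot 15 = 36 \cdot 15 = 540$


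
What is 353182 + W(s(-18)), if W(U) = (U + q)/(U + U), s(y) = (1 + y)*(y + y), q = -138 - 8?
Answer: 216147617/612 ≈ 3.5318e+5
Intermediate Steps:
q = -146
s(y) = 2*y*(1 + y) (s(y) = (1 + y)*(2*y) = 2*y*(1 + y))
W(U) = (-146 + U)/(2*U) (W(U) = (U - 146)/(U + U) = (-146 + U)/((2*U)) = (-146 + U)*(1/(2*U)) = (-146 + U)/(2*U))
353182 + W(s(-18)) = 353182 + (-146 + 2*(-18)*(1 - 18))/(2*((2*(-18)*(1 - 18)))) = 353182 + (-146 + 2*(-18)*(-17))/(2*((2*(-18)*(-17)))) = 353182 + (½)*(-146 + 612)/612 = 353182 + (½)*(1/612)*466 = 353182 + 233/612 = 216147617/612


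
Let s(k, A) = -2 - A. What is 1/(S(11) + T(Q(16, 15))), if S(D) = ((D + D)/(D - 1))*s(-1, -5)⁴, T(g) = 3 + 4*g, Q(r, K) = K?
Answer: 5/1206 ≈ 0.0041459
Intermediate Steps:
S(D) = 162*D/(-1 + D) (S(D) = ((D + D)/(D - 1))*(-2 - 1*(-5))⁴ = ((2*D)/(-1 + D))*(-2 + 5)⁴ = (2*D/(-1 + D))*3⁴ = (2*D/(-1 + D))*81 = 162*D/(-1 + D))
1/(S(11) + T(Q(16, 15))) = 1/(162*11/(-1 + 11) + (3 + 4*15)) = 1/(162*11/10 + (3 + 60)) = 1/(162*11*(⅒) + 63) = 1/(891/5 + 63) = 1/(1206/5) = 5/1206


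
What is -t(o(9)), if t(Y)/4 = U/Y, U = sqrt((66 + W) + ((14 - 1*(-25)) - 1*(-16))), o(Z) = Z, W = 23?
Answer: -16/3 ≈ -5.3333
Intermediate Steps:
U = 12 (U = sqrt((66 + 23) + ((14 - 1*(-25)) - 1*(-16))) = sqrt(89 + ((14 + 25) + 16)) = sqrt(89 + (39 + 16)) = sqrt(89 + 55) = sqrt(144) = 12)
t(Y) = 48/Y (t(Y) = 4*(12/Y) = 48/Y)
-t(o(9)) = -48/9 = -1*16/3 = -16/3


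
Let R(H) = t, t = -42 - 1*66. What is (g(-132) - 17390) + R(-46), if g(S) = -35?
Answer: -17533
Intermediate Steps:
t = -108 (t = -42 - 66 = -108)
R(H) = -108
(g(-132) - 17390) + R(-46) = (-35 - 17390) - 108 = -17425 - 108 = -17533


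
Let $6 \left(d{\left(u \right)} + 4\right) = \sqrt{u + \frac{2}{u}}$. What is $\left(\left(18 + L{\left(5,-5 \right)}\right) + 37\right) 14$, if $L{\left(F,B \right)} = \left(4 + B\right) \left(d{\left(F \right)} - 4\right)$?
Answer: $882 - \frac{7 \sqrt{15}}{5} \approx 876.58$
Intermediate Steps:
$d{\left(u \right)} = -4 + \frac{\sqrt{u + \frac{2}{u}}}{6}$
$L{\left(F,B \right)} = \left(-8 + \frac{\sqrt{F + \frac{2}{F}}}{6}\right) \left(4 + B\right)$ ($L{\left(F,B \right)} = \left(4 + B\right) \left(\left(-4 + \frac{\sqrt{F + \frac{2}{F}}}{6}\right) - 4\right) = \left(4 + B\right) \left(-8 + \frac{\sqrt{F + \frac{2}{F}}}{6}\right) = \left(-8 + \frac{\sqrt{F + \frac{2}{F}}}{6}\right) \left(4 + B\right)$)
$\left(\left(18 + L{\left(5,-5 \right)}\right) + 37\right) 14 = \left(\left(18 + \left(-32 - -40 + \frac{2 \sqrt{5 + \frac{2}{5}}}{3} + \frac{1}{6} \left(-5\right) \sqrt{5 + \frac{2}{5}}\right)\right) + 37\right) 14 = \left(\left(18 + \left(-32 + 40 + \frac{2 \sqrt{5 + 2 \cdot \frac{1}{5}}}{3} + \frac{1}{6} \left(-5\right) \sqrt{5 + 2 \cdot \frac{1}{5}}\right)\right) + 37\right) 14 = \left(\left(18 + \left(-32 + 40 + \frac{2 \sqrt{5 + \frac{2}{5}}}{3} + \frac{1}{6} \left(-5\right) \sqrt{5 + \frac{2}{5}}\right)\right) + 37\right) 14 = \left(\left(18 + \left(-32 + 40 + \frac{2 \sqrt{\frac{27}{5}}}{3} + \frac{1}{6} \left(-5\right) \sqrt{\frac{27}{5}}\right)\right) + 37\right) 14 = \left(\left(18 + \left(-32 + 40 + \frac{2 \frac{3 \sqrt{15}}{5}}{3} + \frac{1}{6} \left(-5\right) \frac{3 \sqrt{15}}{5}\right)\right) + 37\right) 14 = \left(\left(18 + \left(-32 + 40 + \frac{2 \sqrt{15}}{5} - \frac{\sqrt{15}}{2}\right)\right) + 37\right) 14 = \left(\left(18 + \left(8 - \frac{\sqrt{15}}{10}\right)\right) + 37\right) 14 = \left(\left(26 - \frac{\sqrt{15}}{10}\right) + 37\right) 14 = \left(63 - \frac{\sqrt{15}}{10}\right) 14 = 882 - \frac{7 \sqrt{15}}{5}$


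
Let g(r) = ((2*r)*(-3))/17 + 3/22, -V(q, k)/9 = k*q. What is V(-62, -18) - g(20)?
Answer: -3753867/374 ≈ -10037.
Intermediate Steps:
V(q, k) = -9*k*q
g(r) = 3/22 - 6*r/17 (g(r) = -6*r*(1/17) + 3*(1/22) = -6*r/17 + 3/22 = 3/22 - 6*r/17)
V(-62, -18) - g(20) = -9*(-18)*(-62) - (3/22 - 6/17*20) = -10044 - (3/22 - 120/17) = -10044 - 1*(-2589/374) = -10044 + 2589/374 = -3753867/374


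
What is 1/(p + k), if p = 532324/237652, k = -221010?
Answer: -59413/13130734049 ≈ -4.5247e-6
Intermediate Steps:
p = 133081/59413 (p = 532324*(1/237652) = 133081/59413 ≈ 2.2399)
1/(p + k) = 1/(133081/59413 - 221010) = 1/(-13130734049/59413) = -59413/13130734049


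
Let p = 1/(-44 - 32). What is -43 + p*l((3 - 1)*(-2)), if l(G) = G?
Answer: -816/19 ≈ -42.947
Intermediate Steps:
p = -1/76 (p = 1/(-76) = -1/76 ≈ -0.013158)
-43 + p*l((3 - 1)*(-2)) = -43 - (3 - 1)*(-2)/76 = -43 - (-2)/38 = -43 - 1/76*(-4) = -43 + 1/19 = -816/19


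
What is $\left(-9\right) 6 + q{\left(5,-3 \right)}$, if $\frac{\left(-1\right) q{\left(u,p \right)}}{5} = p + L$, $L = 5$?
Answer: $-64$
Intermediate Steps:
$q{\left(u,p \right)} = -25 - 5 p$ ($q{\left(u,p \right)} = - 5 \left(p + 5\right) = - 5 \left(5 + p\right) = -25 - 5 p$)
$\left(-9\right) 6 + q{\left(5,-3 \right)} = \left(-9\right) 6 - 10 = -54 + \left(-25 + 15\right) = -54 - 10 = -64$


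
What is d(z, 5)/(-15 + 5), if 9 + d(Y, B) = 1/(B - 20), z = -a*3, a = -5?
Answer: 68/75 ≈ 0.90667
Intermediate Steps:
z = 15 (z = -1*(-5)*3 = 5*3 = 15)
d(Y, B) = -9 + 1/(-20 + B) (d(Y, B) = -9 + 1/(B - 20) = -9 + 1/(-20 + B))
d(z, 5)/(-15 + 5) = ((181 - 9*5)/(-20 + 5))/(-15 + 5) = ((181 - 45)/(-15))/(-10) = -(-1)*136/150 = -⅒*(-136/15) = 68/75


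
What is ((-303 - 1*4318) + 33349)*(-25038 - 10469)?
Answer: -1020045096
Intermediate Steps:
((-303 - 1*4318) + 33349)*(-25038 - 10469) = ((-303 - 4318) + 33349)*(-35507) = (-4621 + 33349)*(-35507) = 28728*(-35507) = -1020045096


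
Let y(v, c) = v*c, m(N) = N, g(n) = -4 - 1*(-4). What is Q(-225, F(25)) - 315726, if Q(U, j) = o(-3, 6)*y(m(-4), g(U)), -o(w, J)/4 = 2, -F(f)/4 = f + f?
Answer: -315726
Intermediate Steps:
g(n) = 0 (g(n) = -4 + 4 = 0)
y(v, c) = c*v
F(f) = -8*f (F(f) = -4*(f + f) = -8*f)
o(w, J) = -8 (o(w, J) = -4*2 = -8)
Q(U, j) = 0 (Q(U, j) = -0*(-4) = -8*0 = 0)
Q(-225, F(25)) - 315726 = 0 - 315726 = -315726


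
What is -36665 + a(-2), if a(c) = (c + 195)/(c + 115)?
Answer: -4142952/113 ≈ -36663.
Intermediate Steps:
a(c) = (195 + c)/(115 + c)
-36665 + a(-2) = -36665 + (195 - 2)/(115 - 2) = -36665 + 193/113 = -4142952/113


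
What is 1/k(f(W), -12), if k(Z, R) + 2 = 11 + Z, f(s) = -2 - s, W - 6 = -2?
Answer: 1/3 ≈ 0.33333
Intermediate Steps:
W = 4 (W = 6 - 2 = 4)
k(Z, R) = 9 + Z (k(Z, R) = -2 + (11 + Z) = 9 + Z)
1/k(f(W), -12) = 1/(9 + (-2 - 1*4)) = 1/(9 + (-2 - 4)) = 1/(9 - 6) = 1/3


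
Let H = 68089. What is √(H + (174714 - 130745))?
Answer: √112058 ≈ 334.75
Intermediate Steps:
√(H + (174714 - 130745)) = √(68089 + (174714 - 130745)) = √(68089 + 43969) = √112058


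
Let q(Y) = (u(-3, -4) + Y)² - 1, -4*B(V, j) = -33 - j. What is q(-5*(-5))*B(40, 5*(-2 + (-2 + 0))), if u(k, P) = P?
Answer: 1430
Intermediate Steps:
B(V, j) = 33/4 + j/4 (B(V, j) = -(-33 - j)/4 = 33/4 + j/4)
q(Y) = -1 + (-4 + Y)² (q(Y) = (-4 + Y)² - 1 = -1 + (-4 + Y)²)
q(-5*(-5))*B(40, 5*(-2 + (-2 + 0))) = (-1 + (-4 - 5*(-5))²)*(33/4 + (5*(-2 + (-2 + 0)))/4) = (-1 + (-4 + 25)²)*(33/4 + (5*(-2 - 2))/4) = (-1 + 21²)*(33/4 + (5*(-4))/4) = (-1 + 441)*(33/4 + (¼)*(-20)) = 440*(33/4 - 5) = 440*(13/4) = 1430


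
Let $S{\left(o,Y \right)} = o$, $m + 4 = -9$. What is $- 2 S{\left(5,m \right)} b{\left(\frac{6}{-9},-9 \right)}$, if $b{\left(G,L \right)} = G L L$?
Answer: $540$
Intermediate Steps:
$m = -13$ ($m = -4 - 9 = -13$)
$b{\left(G,L \right)} = G L^{2}$
$- 2 S{\left(5,m \right)} b{\left(\frac{6}{-9},-9 \right)} = \left(-2\right) 5 \frac{6}{-9} \left(-9\right)^{2} = - 10 \cdot 6 \left(- \frac{1}{9}\right) 81 = - 10 \left(\left(- \frac{2}{3}\right) 81\right) = \left(-10\right) \left(-54\right) = 540$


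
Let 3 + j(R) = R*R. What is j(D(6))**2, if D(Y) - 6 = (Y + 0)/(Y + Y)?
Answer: 24649/16 ≈ 1540.6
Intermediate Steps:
D(Y) = 13/2 (D(Y) = 6 + (Y + 0)/(Y + Y) = 6 + Y/((2*Y)) = 6 + Y*(1/(2*Y)) = 6 + 1/2 = 13/2)
j(R) = -3 + R**2 (j(R) = -3 + R*R = -3 + R**2)
j(D(6))**2 = (-3 + (13/2)**2)**2 = (-3 + 169/4)**2 = (157/4)**2 = 24649/16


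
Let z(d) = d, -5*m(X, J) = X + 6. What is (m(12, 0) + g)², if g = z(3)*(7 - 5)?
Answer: 144/25 ≈ 5.7600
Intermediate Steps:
m(X, J) = -6/5 - X/5 (m(X, J) = -(X + 6)/5 = -(6 + X)/5 = -6/5 - X/5)
g = 6 (g = 3*(7 - 5) = 3*2 = 6)
(m(12, 0) + g)² = ((-6/5 - ⅕*12) + 6)² = ((-6/5 - 12/5) + 6)² = (-18/5 + 6)² = (12/5)² = 144/25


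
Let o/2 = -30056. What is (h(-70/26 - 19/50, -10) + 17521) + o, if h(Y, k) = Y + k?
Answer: -27692647/650 ≈ -42604.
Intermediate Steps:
o = -60112 (o = 2*(-30056) = -60112)
(h(-70/26 - 19/50, -10) + 17521) + o = (((-70/26 - 19/50) - 10) + 17521) - 60112 = (((-70*1/26 - 19*1/50) - 10) + 17521) - 60112 = (((-35/13 - 19/50) - 10) + 17521) - 60112 = ((-1997/650 - 10) + 17521) - 60112 = (-8497/650 + 17521) - 60112 = 11380153/650 - 60112 = -27692647/650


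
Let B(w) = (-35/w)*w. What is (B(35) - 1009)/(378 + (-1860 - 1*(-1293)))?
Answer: 116/21 ≈ 5.5238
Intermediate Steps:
B(w) = -35
(B(35) - 1009)/(378 + (-1860 - 1*(-1293))) = (-35 - 1009)/(378 + (-1860 - 1*(-1293))) = -1044/(378 + (-1860 + 1293)) = -1044/(378 - 567) = -1044/(-189) = -1044*(-1/189) = 116/21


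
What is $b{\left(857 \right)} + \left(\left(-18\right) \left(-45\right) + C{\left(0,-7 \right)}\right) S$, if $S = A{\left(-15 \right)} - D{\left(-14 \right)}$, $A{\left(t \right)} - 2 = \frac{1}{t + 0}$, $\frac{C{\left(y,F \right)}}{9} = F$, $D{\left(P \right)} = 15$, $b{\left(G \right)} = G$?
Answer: $- \frac{44519}{5} \approx -8903.8$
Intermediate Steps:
$C{\left(y,F \right)} = 9 F$
$A{\left(t \right)} = 2 + \frac{1}{t}$ ($A{\left(t \right)} = 2 + \frac{1}{t + 0} = 2 + \frac{1}{t}$)
$S = - \frac{196}{15}$ ($S = \left(2 + \frac{1}{-15}\right) - 15 = \left(2 - \frac{1}{15}\right) - 15 = \frac{29}{15} - 15 = - \frac{196}{15} \approx -13.067$)
$b{\left(857 \right)} + \left(\left(-18\right) \left(-45\right) + C{\left(0,-7 \right)}\right) S = 857 + \left(\left(-18\right) \left(-45\right) + 9 \left(-7\right)\right) \left(- \frac{196}{15}\right) = 857 + \left(810 - 63\right) \left(- \frac{196}{15}\right) = 857 + 747 \left(- \frac{196}{15}\right) = 857 - \frac{48804}{5} = - \frac{44519}{5}$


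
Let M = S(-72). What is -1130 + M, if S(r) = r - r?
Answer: -1130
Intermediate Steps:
S(r) = 0
M = 0
-1130 + M = -1130 + 0 = -1130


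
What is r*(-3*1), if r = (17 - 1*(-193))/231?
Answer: -30/11 ≈ -2.7273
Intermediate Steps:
r = 10/11 (r = (17 + 193)*(1/231) = 210*(1/231) = 10/11 ≈ 0.90909)
r*(-3*1) = 10*(-3*1)/11 = (10/11)*(-3) = -30/11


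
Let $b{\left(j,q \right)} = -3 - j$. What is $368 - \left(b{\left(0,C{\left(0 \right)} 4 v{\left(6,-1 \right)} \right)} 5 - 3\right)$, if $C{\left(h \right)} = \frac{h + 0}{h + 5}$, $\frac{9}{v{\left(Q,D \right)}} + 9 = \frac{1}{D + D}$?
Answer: $386$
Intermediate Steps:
$v{\left(Q,D \right)} = \frac{9}{-9 + \frac{1}{2 D}}$ ($v{\left(Q,D \right)} = \frac{9}{-9 + \frac{1}{D + D}} = \frac{9}{-9 + \frac{1}{2 D}}$)
$C{\left(h \right)} = \frac{h}{5 + h}$
$368 - \left(b{\left(0,C{\left(0 \right)} 4 v{\left(6,-1 \right)} \right)} 5 - 3\right) = 368 - \left(\left(-3 - 0\right) 5 - 3\right) = 368 - \left(\left(-3 + 0\right) 5 - 3\right) = 368 - \left(\left(-3\right) 5 - 3\right) = 368 - \left(-15 - 3\right) = 368 - -18 = 368 + 18 = 386$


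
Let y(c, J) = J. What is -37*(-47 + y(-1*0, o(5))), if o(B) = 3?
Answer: 1628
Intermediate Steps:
-37*(-47 + y(-1*0, o(5))) = -37*(-47 + 3) = -37*(-44) = 1628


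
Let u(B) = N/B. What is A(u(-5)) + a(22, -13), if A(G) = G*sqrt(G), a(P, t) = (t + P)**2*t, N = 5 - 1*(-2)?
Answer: -1053 - 7*I*sqrt(35)/25 ≈ -1053.0 - 1.6565*I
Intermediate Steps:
N = 7 (N = 5 + 2 = 7)
u(B) = 7/B
a(P, t) = t*(P + t)**2 (a(P, t) = (P + t)**2*t = t*(P + t)**2)
A(G) = G**(3/2)
A(u(-5)) + a(22, -13) = (7/(-5))**(3/2) - 13*(22 - 13)**2 = (7*(-1/5))**(3/2) - 13*9**2 = (-7/5)**(3/2) - 13*81 = -7*I*sqrt(35)/25 - 1053 = -1053 - 7*I*sqrt(35)/25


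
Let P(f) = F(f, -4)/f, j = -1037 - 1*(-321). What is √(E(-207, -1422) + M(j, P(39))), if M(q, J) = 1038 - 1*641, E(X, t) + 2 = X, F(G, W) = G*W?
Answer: 2*√47 ≈ 13.711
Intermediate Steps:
E(X, t) = -2 + X
j = -716 (j = -1037 + 321 = -716)
P(f) = -4 (P(f) = (f*(-4))/f = (-4*f)/f = -4)
M(q, J) = 397 (M(q, J) = 1038 - 641 = 397)
√(E(-207, -1422) + M(j, P(39))) = √((-2 - 207) + 397) = √(-209 + 397) = √188 = 2*√47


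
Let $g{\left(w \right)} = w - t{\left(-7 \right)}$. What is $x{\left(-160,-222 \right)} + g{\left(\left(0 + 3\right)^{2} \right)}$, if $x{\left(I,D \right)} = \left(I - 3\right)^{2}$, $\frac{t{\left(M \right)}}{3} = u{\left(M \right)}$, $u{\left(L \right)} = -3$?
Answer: $26587$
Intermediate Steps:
$t{\left(M \right)} = -9$ ($t{\left(M \right)} = 3 \left(-3\right) = -9$)
$x{\left(I,D \right)} = \left(-3 + I\right)^{2}$
$g{\left(w \right)} = 9 + w$ ($g{\left(w \right)} = w - -9 = w + 9 = 9 + w$)
$x{\left(-160,-222 \right)} + g{\left(\left(0 + 3\right)^{2} \right)} = \left(-3 - 160\right)^{2} + \left(9 + \left(0 + 3\right)^{2}\right) = \left(-163\right)^{2} + \left(9 + 3^{2}\right) = 26569 + \left(9 + 9\right) = 26569 + 18 = 26587$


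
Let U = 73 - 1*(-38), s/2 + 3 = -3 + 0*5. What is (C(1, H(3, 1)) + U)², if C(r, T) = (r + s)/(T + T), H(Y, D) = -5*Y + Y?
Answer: 7155625/576 ≈ 12423.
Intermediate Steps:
H(Y, D) = -4*Y
s = -12 (s = -6 + 2*(-3 + 0*5) = -6 + 2*(-3 + 0) = -6 + 2*(-3) = -6 - 6 = -12)
C(r, T) = (-12 + r)/(2*T) (C(r, T) = (r - 12)/(T + T) = (-12 + r)/((2*T)) = (-12 + r)*(1/(2*T)) = (-12 + r)/(2*T))
U = 111 (U = 73 + 38 = 111)
(C(1, H(3, 1)) + U)² = ((-12 + 1)/(2*((-4*3))) + 111)² = ((½)*(-11)/(-12) + 111)² = ((½)*(-1/12)*(-11) + 111)² = (11/24 + 111)² = (2675/24)² = 7155625/576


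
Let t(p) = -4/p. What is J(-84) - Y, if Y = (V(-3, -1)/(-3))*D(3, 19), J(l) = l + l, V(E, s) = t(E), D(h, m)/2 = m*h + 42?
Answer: -80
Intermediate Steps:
D(h, m) = 84 + 2*h*m (D(h, m) = 2*(m*h + 42) = 2*(h*m + 42) = 2*(42 + h*m) = 84 + 2*h*m)
V(E, s) = -4/E
J(l) = 2*l
Y = -88 (Y = (-4/(-3)/(-3))*(84 + 2*3*19) = (-4*(-⅓)*(-⅓))*(84 + 114) = ((4/3)*(-⅓))*198 = -4/9*198 = -88)
J(-84) - Y = 2*(-84) - 1*(-88) = -168 + 88 = -80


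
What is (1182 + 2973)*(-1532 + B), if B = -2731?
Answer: -17712765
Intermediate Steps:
(1182 + 2973)*(-1532 + B) = (1182 + 2973)*(-1532 - 2731) = 4155*(-4263) = -17712765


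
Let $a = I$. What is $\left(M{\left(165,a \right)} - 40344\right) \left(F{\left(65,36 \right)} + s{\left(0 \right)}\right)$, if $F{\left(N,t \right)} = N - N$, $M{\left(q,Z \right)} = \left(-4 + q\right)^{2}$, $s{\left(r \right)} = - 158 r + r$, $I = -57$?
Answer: $0$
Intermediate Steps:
$a = -57$
$s{\left(r \right)} = - 157 r$
$F{\left(N,t \right)} = 0$
$\left(M{\left(165,a \right)} - 40344\right) \left(F{\left(65,36 \right)} + s{\left(0 \right)}\right) = \left(\left(-4 + 165\right)^{2} - 40344\right) \left(0 - 0\right) = \left(161^{2} - 40344\right) \left(0 + 0\right) = \left(25921 - 40344\right) 0 = \left(-14423\right) 0 = 0$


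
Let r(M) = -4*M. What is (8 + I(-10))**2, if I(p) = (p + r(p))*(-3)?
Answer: 6724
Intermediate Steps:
I(p) = 9*p (I(p) = (p - 4*p)*(-3) = -3*p*(-3) = 9*p)
(8 + I(-10))**2 = (8 + 9*(-10))**2 = (8 - 90)**2 = (-82)**2 = 6724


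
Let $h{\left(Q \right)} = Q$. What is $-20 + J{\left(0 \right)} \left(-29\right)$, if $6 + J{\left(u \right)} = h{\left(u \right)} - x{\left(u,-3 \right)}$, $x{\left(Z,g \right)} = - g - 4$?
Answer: $125$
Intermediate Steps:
$x{\left(Z,g \right)} = -4 - g$
$J{\left(u \right)} = -5 + u$ ($J{\left(u \right)} = -6 - \left(-4 + 3 - u\right) = -6 + \left(u - \left(-4 + 3\right)\right) = -6 + \left(u - -1\right) = -6 + \left(u + 1\right) = -6 + \left(1 + u\right) = -5 + u$)
$-20 + J{\left(0 \right)} \left(-29\right) = -20 + \left(-5 + 0\right) \left(-29\right) = -20 - -145 = -20 + 145 = 125$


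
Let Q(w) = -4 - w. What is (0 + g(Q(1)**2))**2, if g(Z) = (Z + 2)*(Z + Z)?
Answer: 1822500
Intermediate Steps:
g(Z) = 2*Z*(2 + Z) (g(Z) = (2 + Z)*(2*Z) = 2*Z*(2 + Z))
(0 + g(Q(1)**2))**2 = (0 + 2*(-4 - 1*1)**2*(2 + (-4 - 1*1)**2))**2 = (0 + 2*(-4 - 1)**2*(2 + (-4 - 1)**2))**2 = (0 + 2*(-5)**2*(2 + (-5)**2))**2 = (0 + 2*25*(2 + 25))**2 = (0 + 2*25*27)**2 = (0 + 1350)**2 = 1350**2 = 1822500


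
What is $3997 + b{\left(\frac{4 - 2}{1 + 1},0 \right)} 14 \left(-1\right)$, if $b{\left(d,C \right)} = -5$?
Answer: $4067$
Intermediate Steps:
$3997 + b{\left(\frac{4 - 2}{1 + 1},0 \right)} 14 \left(-1\right) = 3997 + \left(-5\right) 14 \left(-1\right) = 3997 - -70 = 3997 + 70 = 4067$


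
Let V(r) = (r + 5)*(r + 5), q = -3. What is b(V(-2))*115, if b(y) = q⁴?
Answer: 9315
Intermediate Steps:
V(r) = (5 + r)² (V(r) = (5 + r)*(5 + r) = (5 + r)²)
b(y) = 81 (b(y) = (-3)⁴ = 81)
b(V(-2))*115 = 81*115 = 9315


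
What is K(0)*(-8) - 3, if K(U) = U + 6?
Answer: -51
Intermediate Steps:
K(U) = 6 + U
K(0)*(-8) - 3 = (6 + 0)*(-8) - 3 = 6*(-8) - 3 = -48 - 3 = -51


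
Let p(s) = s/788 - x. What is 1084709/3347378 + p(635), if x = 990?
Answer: -1304188094819/1318866932 ≈ -988.87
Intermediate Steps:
p(s) = -990 + s/788 (p(s) = s/788 - 1*990 = s*(1/788) - 990 = s/788 - 990 = -990 + s/788)
1084709/3347378 + p(635) = 1084709/3347378 + (-990 + (1/788)*635) = 1084709*(1/3347378) + (-990 + 635/788) = 1084709/3347378 - 779485/788 = -1304188094819/1318866932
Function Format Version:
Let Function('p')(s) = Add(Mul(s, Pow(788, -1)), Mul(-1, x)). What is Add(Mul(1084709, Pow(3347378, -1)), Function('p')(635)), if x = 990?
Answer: Rational(-1304188094819, 1318866932) ≈ -988.87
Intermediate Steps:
Function('p')(s) = Add(-990, Mul(Rational(1, 788), s)) (Function('p')(s) = Add(Mul(s, Pow(788, -1)), Mul(-1, 990)) = Add(Mul(s, Rational(1, 788)), -990) = Add(Mul(Rational(1, 788), s), -990) = Add(-990, Mul(Rational(1, 788), s)))
Add(Mul(1084709, Pow(3347378, -1)), Function('p')(635)) = Add(Mul(1084709, Pow(3347378, -1)), Add(-990, Mul(Rational(1, 788), 635))) = Add(Mul(1084709, Rational(1, 3347378)), Add(-990, Rational(635, 788))) = Add(Rational(1084709, 3347378), Rational(-779485, 788)) = Rational(-1304188094819, 1318866932)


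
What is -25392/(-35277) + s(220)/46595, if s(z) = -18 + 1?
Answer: 394180177/547910605 ≈ 0.71942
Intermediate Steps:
s(z) = -17
-25392/(-35277) + s(220)/46595 = -25392/(-35277) - 17/46595 = -25392*(-1/35277) - 17*1/46595 = 8464/11759 - 17/46595 = 394180177/547910605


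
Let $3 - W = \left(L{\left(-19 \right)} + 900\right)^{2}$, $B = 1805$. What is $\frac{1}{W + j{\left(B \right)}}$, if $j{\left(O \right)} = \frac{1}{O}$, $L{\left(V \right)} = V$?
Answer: $- \frac{1805}{1400965189} \approx -1.2884 \cdot 10^{-6}$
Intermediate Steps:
$W = -776158$ ($W = 3 - \left(-19 + 900\right)^{2} = 3 - 881^{2} = 3 - 776161 = -776158$)
$\frac{1}{W + j{\left(B \right)}} = \frac{1}{-776158 + \frac{1}{1805}} = \frac{1}{- \frac{1400965189}{1805}} = - \frac{1805}{1400965189}$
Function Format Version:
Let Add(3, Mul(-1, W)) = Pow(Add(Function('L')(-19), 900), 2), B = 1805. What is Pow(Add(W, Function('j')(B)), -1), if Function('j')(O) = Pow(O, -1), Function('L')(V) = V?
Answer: Rational(-1805, 1400965189) ≈ -1.2884e-6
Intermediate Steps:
W = -776158 (W = Add(3, Mul(-1, Pow(Add(-19, 900), 2))) = Add(3, Mul(-1, Pow(881, 2))) = Add(3, Mul(-1, 776161)) = Add(3, -776161) = -776158)
Pow(Add(W, Function('j')(B)), -1) = Pow(Add(-776158, Pow(1805, -1)), -1) = Pow(Add(-776158, Rational(1, 1805)), -1) = Pow(Rational(-1400965189, 1805), -1) = Rational(-1805, 1400965189)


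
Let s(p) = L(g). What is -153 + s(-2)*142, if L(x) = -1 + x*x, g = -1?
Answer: -153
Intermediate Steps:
L(x) = -1 + x²
s(p) = 0 (s(p) = -1 + (-1)² = -1 + 1 = 0)
-153 + s(-2)*142 = -153 + 0*142 = -153 + 0 = -153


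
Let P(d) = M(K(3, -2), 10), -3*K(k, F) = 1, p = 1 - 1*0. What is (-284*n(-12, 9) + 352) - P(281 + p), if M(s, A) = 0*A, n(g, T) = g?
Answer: 3760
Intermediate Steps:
p = 1 (p = 1 + 0 = 1)
K(k, F) = -⅓ (K(k, F) = -⅓*1 = -⅓)
M(s, A) = 0
P(d) = 0
(-284*n(-12, 9) + 352) - P(281 + p) = (-284*(-12) + 352) - 1*0 = (3408 + 352) + 0 = 3760 + 0 = 3760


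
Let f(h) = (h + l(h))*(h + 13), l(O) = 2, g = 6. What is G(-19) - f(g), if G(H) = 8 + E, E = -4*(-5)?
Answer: -124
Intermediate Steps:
E = 20
G(H) = 28 (G(H) = 8 + 20 = 28)
f(h) = (2 + h)*(13 + h) (f(h) = (h + 2)*(h + 13) = (2 + h)*(13 + h))
G(-19) - f(g) = 28 - (26 + 6**2 + 15*6) = 28 - (26 + 36 + 90) = 28 - 1*152 = 28 - 152 = -124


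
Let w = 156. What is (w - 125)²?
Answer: 961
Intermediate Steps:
(w - 125)² = (156 - 125)² = 31² = 961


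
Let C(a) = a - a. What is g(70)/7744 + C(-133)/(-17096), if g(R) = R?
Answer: 35/3872 ≈ 0.0090393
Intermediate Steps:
C(a) = 0
g(70)/7744 + C(-133)/(-17096) = 70/7744 + 0/(-17096) = 70*(1/7744) + 0*(-1/17096) = 35/3872 + 0 = 35/3872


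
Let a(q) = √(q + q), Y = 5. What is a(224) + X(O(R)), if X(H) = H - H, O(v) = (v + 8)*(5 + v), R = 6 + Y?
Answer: 8*√7 ≈ 21.166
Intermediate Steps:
a(q) = √2*√q (a(q) = √(2*q) = √2*√q)
R = 11 (R = 6 + 5 = 11)
O(v) = (5 + v)*(8 + v) (O(v) = (8 + v)*(5 + v) = (5 + v)*(8 + v))
X(H) = 0
a(224) + X(O(R)) = √2*√224 + 0 = √2*(4*√14) + 0 = 8*√7 + 0 = 8*√7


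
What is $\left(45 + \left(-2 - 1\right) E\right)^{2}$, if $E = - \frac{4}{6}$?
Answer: $2209$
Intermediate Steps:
$E = - \frac{2}{3}$ ($E = \left(-4\right) \frac{1}{6} = - \frac{2}{3} \approx -0.66667$)
$\left(45 + \left(-2 - 1\right) E\right)^{2} = \left(45 + \left(-2 - 1\right) \left(- \frac{2}{3}\right)\right)^{2} = \left(45 - -2\right)^{2} = \left(45 + 2\right)^{2} = 47^{2} = 2209$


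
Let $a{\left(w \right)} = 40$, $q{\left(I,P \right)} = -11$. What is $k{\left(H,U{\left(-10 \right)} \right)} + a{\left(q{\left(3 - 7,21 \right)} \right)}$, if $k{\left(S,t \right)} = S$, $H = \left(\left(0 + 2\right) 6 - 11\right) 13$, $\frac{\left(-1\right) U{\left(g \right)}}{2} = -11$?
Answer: $53$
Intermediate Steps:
$U{\left(g \right)} = 22$ ($U{\left(g \right)} = \left(-2\right) \left(-11\right) = 22$)
$H = 13$ ($H = \left(2 \cdot 6 - 11\right) 13 = \left(12 - 11\right) 13 = 1 \cdot 13 = 13$)
$k{\left(H,U{\left(-10 \right)} \right)} + a{\left(q{\left(3 - 7,21 \right)} \right)} = 13 + 40 = 53$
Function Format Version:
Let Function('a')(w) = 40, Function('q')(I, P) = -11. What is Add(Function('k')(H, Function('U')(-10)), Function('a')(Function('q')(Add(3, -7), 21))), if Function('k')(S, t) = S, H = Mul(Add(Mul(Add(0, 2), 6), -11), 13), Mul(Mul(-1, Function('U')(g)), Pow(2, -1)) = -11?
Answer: 53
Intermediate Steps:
Function('U')(g) = 22 (Function('U')(g) = Mul(-2, -11) = 22)
H = 13 (H = Mul(Add(Mul(2, 6), -11), 13) = Mul(Add(12, -11), 13) = Mul(1, 13) = 13)
Add(Function('k')(H, Function('U')(-10)), Function('a')(Function('q')(Add(3, -7), 21))) = Add(13, 40) = 53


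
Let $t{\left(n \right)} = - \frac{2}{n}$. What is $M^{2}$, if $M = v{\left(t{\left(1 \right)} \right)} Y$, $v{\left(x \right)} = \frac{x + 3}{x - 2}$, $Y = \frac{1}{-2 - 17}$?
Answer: $\frac{1}{5776} \approx 0.00017313$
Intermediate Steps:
$Y = - \frac{1}{19}$ ($Y = \frac{1}{-19} = - \frac{1}{19} \approx -0.052632$)
$v{\left(x \right)} = \frac{3 + x}{-2 + x}$
$M = \frac{1}{76}$ ($M = \frac{3 - \frac{2}{1}}{-2 - \frac{2}{1}} \left(- \frac{1}{19}\right) = \frac{3 - 2}{-2 - 2} \left(- \frac{1}{19}\right) = \frac{1}{-4} \cdot 1 \left(- \frac{1}{19}\right) = \left(- \frac{1}{4}\right) 1 \left(- \frac{1}{19}\right) = \left(- \frac{1}{4}\right) \left(- \frac{1}{19}\right) = \frac{1}{76} \approx 0.013158$)
$M^{2} = \left(\frac{1}{76}\right)^{2} = \frac{1}{5776}$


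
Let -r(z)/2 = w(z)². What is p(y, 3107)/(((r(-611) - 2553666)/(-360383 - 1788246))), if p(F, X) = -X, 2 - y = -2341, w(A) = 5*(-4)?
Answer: -6675790303/2554466 ≈ -2613.4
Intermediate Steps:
w(A) = -20
y = 2343 (y = 2 - 1*(-2341) = 2 + 2341 = 2343)
r(z) = -800 (r(z) = -2*(-20)² = -2*400 = -800)
p(y, 3107)/(((r(-611) - 2553666)/(-360383 - 1788246))) = (-1*3107)/(((-800 - 2553666)/(-360383 - 1788246))) = -3107/((-2554466/(-2148629))) = -3107/((-2554466*(-1/2148629))) = -3107/2554466/2148629 = -3107*2148629/2554466 = -6675790303/2554466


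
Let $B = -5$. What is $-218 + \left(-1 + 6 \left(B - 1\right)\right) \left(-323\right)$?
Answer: $11733$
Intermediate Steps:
$-218 + \left(-1 + 6 \left(B - 1\right)\right) \left(-323\right) = -218 + \left(-1 + 6 \left(-5 - 1\right)\right) \left(-323\right) = -218 + \left(-1 + 6 \left(-6\right)\right) \left(-323\right) = -218 + \left(-1 - 36\right) \left(-323\right) = -218 - -11951 = -218 + 11951 = 11733$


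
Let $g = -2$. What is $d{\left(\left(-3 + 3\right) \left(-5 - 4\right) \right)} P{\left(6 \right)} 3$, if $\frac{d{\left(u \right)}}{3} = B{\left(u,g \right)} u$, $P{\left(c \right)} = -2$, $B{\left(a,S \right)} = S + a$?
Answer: $0$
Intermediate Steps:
$d{\left(u \right)} = 3 u \left(-2 + u\right)$ ($d{\left(u \right)} = 3 \left(-2 + u\right) u = 3 u \left(-2 + u\right)$)
$d{\left(\left(-3 + 3\right) \left(-5 - 4\right) \right)} P{\left(6 \right)} 3 = 3 \left(-3 + 3\right) \left(-5 - 4\right) \left(-2 + \left(-3 + 3\right) \left(-5 - 4\right)\right) \left(-2\right) 3 = 3 \cdot 0 \left(-9\right) \left(-2 + 0 \left(-9\right)\right) \left(-2\right) 3 = 3 \cdot 0 \left(-2 + 0\right) \left(-2\right) 3 = 3 \cdot 0 \left(-2\right) \left(-2\right) 3 = 0 \left(-2\right) 3 = 0 \cdot 3 = 0$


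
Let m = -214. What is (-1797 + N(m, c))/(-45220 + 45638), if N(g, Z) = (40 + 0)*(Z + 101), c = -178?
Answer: -4877/418 ≈ -11.667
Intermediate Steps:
N(g, Z) = 4040 + 40*Z (N(g, Z) = 40*(101 + Z) = 4040 + 40*Z)
(-1797 + N(m, c))/(-45220 + 45638) = (-1797 + (4040 + 40*(-178)))/(-45220 + 45638) = (-1797 + (4040 - 7120))/418 = (-1797 - 3080)*(1/418) = -4877*1/418 = -4877/418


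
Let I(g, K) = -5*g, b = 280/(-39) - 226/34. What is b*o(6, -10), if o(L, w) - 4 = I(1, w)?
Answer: 9167/663 ≈ 13.827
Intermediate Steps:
b = -9167/663 (b = 280*(-1/39) - 226*1/34 = -280/39 - 113/17 = -9167/663 ≈ -13.827)
o(L, w) = -1 (o(L, w) = 4 - 5*1 = 4 - 5 = -1)
b*o(6, -10) = -9167/663*(-1) = 9167/663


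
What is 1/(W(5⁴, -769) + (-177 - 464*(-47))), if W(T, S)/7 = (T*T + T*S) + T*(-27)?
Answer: -1/726494 ≈ -1.3765e-6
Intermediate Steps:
W(T, S) = -189*T + 7*T² + 7*S*T (W(T, S) = 7*((T*T + T*S) + T*(-27)) = 7*((T² + S*T) - 27*T) = 7*(T² - 27*T + S*T) = -189*T + 7*T² + 7*S*T)
1/(W(5⁴, -769) + (-177 - 464*(-47))) = 1/(7*5⁴*(-27 - 769 + 5⁴) + (-177 - 464*(-47))) = 1/(7*625*(-27 - 769 + 625) + (-177 + 21808)) = 1/(7*625*(-171) + 21631) = 1/(-748125 + 21631) = 1/(-726494) = -1/726494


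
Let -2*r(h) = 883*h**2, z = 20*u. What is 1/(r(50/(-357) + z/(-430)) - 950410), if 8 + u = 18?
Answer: -235653201/224005262022560 ≈ -1.0520e-6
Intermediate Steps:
u = 10 (u = -8 + 18 = 10)
z = 200 (z = 20*10 = 200)
r(h) = -883*h**2/2
1/(r(50/(-357) + z/(-430)) - 950410) = 1/(-883*(50/(-357) + 200/(-430))**2/2 - 950410) = 1/(-883*(50*(-1/357) + 200*(-1/430))**2/2 - 950410) = 1/(-883*(-50/357 - 20/43)**2/2 - 950410) = 1/(-883*(-9290/15351)**2/2 - 950410) = 1/(-883/2*86304100/235653201 - 950410) = 1/(-38103260150/235653201 - 950410) = 1/(-224005262022560/235653201) = -235653201/224005262022560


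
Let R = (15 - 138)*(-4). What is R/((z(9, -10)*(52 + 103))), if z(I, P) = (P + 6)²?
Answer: 123/620 ≈ 0.19839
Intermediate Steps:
z(I, P) = (6 + P)²
R = 492 (R = -123*(-4) = 492)
R/((z(9, -10)*(52 + 103))) = 492/(((6 - 10)²*(52 + 103))) = 492/(((-4)²*155)) = 492/((16*155)) = 492/2480 = 492*(1/2480) = 123/620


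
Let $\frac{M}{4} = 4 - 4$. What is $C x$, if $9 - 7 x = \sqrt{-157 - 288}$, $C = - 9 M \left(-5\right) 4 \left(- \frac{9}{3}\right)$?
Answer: $0$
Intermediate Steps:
$M = 0$ ($M = 4 \left(4 - 4\right) = 4 \cdot 0 = 0$)
$C = 0$ ($C = - 9 \cdot 0 \left(-5\right) 4 \left(- \frac{9}{3}\right) = - 9 \cdot 0 \cdot 4 \left(\left(-9\right) \frac{1}{3}\right) = \left(-9\right) 0 \left(-3\right) = 0 \left(-3\right) = 0$)
$x = \frac{9}{7} - \frac{i \sqrt{445}}{7}$ ($x = \frac{9}{7} - \frac{\sqrt{-157 - 288}}{7} = \frac{9}{7} - \frac{\sqrt{-445}}{7} = \frac{9}{7} - \frac{i \sqrt{445}}{7} \approx 1.2857 - 3.0136 i$)
$C x = 0 \left(\frac{9}{7} - \frac{i \sqrt{445}}{7}\right) = 0$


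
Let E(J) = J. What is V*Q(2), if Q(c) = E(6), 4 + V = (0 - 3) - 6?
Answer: -78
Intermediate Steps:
V = -13 (V = -4 + ((0 - 3) - 6) = -4 + (-3 - 6) = -4 - 9 = -13)
Q(c) = 6
V*Q(2) = -13*6 = -78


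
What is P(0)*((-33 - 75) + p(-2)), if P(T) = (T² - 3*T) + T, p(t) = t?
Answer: 0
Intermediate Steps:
P(T) = T² - 2*T
P(0)*((-33 - 75) + p(-2)) = (0*(-2 + 0))*((-33 - 75) - 2) = (0*(-2))*(-108 - 2) = 0*(-110) = 0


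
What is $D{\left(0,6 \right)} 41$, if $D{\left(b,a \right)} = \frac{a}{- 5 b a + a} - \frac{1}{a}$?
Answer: $\frac{205}{6} \approx 34.167$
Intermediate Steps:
$D{\left(b,a \right)} = - \frac{1}{a} + \frac{a}{a - 5 a b}$ ($D{\left(b,a \right)} = \frac{a}{- 5 a b + a} - \frac{1}{a} = \frac{a}{a - 5 a b} - \frac{1}{a} = - \frac{1}{a} + \frac{a}{a - 5 a b}$)
$D{\left(0,6 \right)} 41 = \frac{1 - 6 - 0}{6 \left(-1 + 5 \cdot 0\right)} 41 = \frac{1 - 6 + 0}{6 \left(-1 + 0\right)} 41 = \frac{1}{6} \frac{1}{-1} \left(-5\right) 41 = \frac{1}{6} \left(-1\right) \left(-5\right) 41 = \frac{5}{6} \cdot 41 = \frac{205}{6}$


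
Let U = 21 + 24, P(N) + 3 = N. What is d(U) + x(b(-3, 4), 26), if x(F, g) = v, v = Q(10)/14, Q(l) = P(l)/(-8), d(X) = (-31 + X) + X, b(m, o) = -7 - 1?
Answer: 943/16 ≈ 58.938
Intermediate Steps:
b(m, o) = -8
P(N) = -3 + N
U = 45
d(X) = -31 + 2*X
Q(l) = 3/8 - l/8 (Q(l) = (-3 + l)/(-8) = (-3 + l)*(-⅛) = 3/8 - l/8)
v = -1/16 (v = (3/8 - ⅛*10)/14 = (3/8 - 5/4)*(1/14) = -7/8*1/14 = -1/16 ≈ -0.062500)
x(F, g) = -1/16
d(U) + x(b(-3, 4), 26) = (-31 + 2*45) - 1/16 = (-31 + 90) - 1/16 = 59 - 1/16 = 943/16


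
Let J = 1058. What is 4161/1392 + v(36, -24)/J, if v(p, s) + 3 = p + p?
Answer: 32597/10672 ≈ 3.0544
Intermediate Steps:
v(p, s) = -3 + 2*p (v(p, s) = -3 + (p + p) = -3 + 2*p)
4161/1392 + v(36, -24)/J = 4161/1392 + (-3 + 2*36)/1058 = 4161*(1/1392) + (-3 + 72)*(1/1058) = 1387/464 + 69*(1/1058) = 1387/464 + 3/46 = 32597/10672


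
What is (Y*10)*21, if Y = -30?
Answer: -6300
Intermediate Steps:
(Y*10)*21 = -30*10*21 = -300*21 = -6300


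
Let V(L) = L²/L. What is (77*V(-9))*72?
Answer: -49896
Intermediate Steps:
V(L) = L
(77*V(-9))*72 = (77*(-9))*72 = -693*72 = -49896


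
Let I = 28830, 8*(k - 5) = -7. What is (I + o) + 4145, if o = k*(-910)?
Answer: 116885/4 ≈ 29221.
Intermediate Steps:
k = 33/8 (k = 5 + (⅛)*(-7) = 5 - 7/8 = 33/8 ≈ 4.1250)
o = -15015/4 (o = (33/8)*(-910) = -15015/4 ≈ -3753.8)
(I + o) + 4145 = (28830 - 15015/4) + 4145 = 100305/4 + 4145 = 116885/4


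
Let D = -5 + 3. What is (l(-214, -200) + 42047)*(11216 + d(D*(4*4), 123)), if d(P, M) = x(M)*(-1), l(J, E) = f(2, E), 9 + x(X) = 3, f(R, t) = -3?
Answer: 471817768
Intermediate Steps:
x(X) = -6 (x(X) = -9 + 3 = -6)
l(J, E) = -3
D = -2
d(P, M) = 6 (d(P, M) = -6*(-1) = 6)
(l(-214, -200) + 42047)*(11216 + d(D*(4*4), 123)) = (-3 + 42047)*(11216 + 6) = 42044*11222 = 471817768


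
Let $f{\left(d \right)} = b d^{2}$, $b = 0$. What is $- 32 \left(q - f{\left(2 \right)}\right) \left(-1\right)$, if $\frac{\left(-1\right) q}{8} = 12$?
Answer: $-3072$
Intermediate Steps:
$q = -96$ ($q = \left(-8\right) 12 = -96$)
$f{\left(d \right)} = 0$ ($f{\left(d \right)} = 0 d^{2} = 0$)
$- 32 \left(q - f{\left(2 \right)}\right) \left(-1\right) = - 32 \left(-96 - 0\right) \left(-1\right) = - 32 \left(-96 + 0\right) \left(-1\right) = \left(-32\right) \left(-96\right) \left(-1\right) = 3072 \left(-1\right) = -3072$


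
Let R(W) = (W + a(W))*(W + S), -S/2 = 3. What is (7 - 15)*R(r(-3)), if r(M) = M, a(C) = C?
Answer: -432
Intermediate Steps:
S = -6 (S = -2*3 = -6)
R(W) = 2*W*(-6 + W) (R(W) = (W + W)*(W - 6) = (2*W)*(-6 + W) = 2*W*(-6 + W))
(7 - 15)*R(r(-3)) = (7 - 15)*(2*(-3)*(-6 - 3)) = -16*(-3)*(-9) = -8*54 = -432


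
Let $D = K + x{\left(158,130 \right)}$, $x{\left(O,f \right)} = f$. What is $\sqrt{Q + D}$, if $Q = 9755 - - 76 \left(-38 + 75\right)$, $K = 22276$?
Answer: $\sqrt{34973} \approx 187.01$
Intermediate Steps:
$Q = 12567$ ($Q = 9755 - \left(-76\right) 37 = 9755 - -2812 = 9755 + 2812 = 12567$)
$D = 22406$ ($D = 22276 + 130 = 22406$)
$\sqrt{Q + D} = \sqrt{12567 + 22406} = \sqrt{34973}$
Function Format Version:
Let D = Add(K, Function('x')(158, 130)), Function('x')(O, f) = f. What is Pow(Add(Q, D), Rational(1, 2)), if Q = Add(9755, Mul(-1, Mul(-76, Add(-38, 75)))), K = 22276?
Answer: Pow(34973, Rational(1, 2)) ≈ 187.01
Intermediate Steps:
Q = 12567 (Q = Add(9755, Mul(-1, Mul(-76, 37))) = Add(9755, Mul(-1, -2812)) = Add(9755, 2812) = 12567)
D = 22406 (D = Add(22276, 130) = 22406)
Pow(Add(Q, D), Rational(1, 2)) = Pow(Add(12567, 22406), Rational(1, 2)) = Pow(34973, Rational(1, 2))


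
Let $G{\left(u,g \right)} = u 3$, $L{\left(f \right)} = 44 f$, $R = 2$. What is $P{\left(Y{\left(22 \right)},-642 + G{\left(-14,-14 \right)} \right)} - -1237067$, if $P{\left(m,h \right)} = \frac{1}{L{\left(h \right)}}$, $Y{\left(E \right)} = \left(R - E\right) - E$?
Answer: $\frac{37230768431}{30096} \approx 1.2371 \cdot 10^{6}$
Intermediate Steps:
$G{\left(u,g \right)} = 3 u$
$Y{\left(E \right)} = 2 - 2 E$ ($Y{\left(E \right)} = \left(2 - E\right) - E = 2 - 2 E$)
$P{\left(m,h \right)} = \frac{1}{44 h}$
$P{\left(Y{\left(22 \right)},-642 + G{\left(-14,-14 \right)} \right)} - -1237067 = \frac{1}{44 \left(-642 + 3 \left(-14\right)\right)} - -1237067 = \frac{1}{44 \left(-642 - 42\right)} + 1237067 = \frac{1}{44 \left(-684\right)} + 1237067 = \frac{1}{44} \left(- \frac{1}{684}\right) + 1237067 = - \frac{1}{30096} + 1237067 = \frac{37230768431}{30096}$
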